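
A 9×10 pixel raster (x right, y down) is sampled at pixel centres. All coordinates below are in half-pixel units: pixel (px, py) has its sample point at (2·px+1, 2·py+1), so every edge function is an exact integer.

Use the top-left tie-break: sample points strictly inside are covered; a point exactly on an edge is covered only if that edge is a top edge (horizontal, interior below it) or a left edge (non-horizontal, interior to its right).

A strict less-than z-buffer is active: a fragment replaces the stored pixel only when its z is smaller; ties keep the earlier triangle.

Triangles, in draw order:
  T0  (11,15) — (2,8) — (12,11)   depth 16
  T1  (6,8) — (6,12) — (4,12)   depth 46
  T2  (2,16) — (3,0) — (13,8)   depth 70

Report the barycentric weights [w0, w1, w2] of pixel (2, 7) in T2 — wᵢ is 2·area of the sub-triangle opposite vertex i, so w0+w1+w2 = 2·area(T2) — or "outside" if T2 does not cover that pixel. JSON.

T0:
  2·area = 43
  edge (11, 15)→(2, 8): d=(-9,-7) top-left  bias=+0
  edge (2, 8)→(12, 11): d=(10,3) right/bottom  bias=-1
  edge (12, 11)→(11, 15): d=(-1,4) right/bottom  bias=-1
    (6,3)@(13, 7): e=[86,-43,0] → ·  [on edge]
    (2,4)@(5, 9): e=[12,1,30] → #
    (3,4)@(7, 9): e=[26,-5,22] → ·
    (2,5)@(5, 11): e=[-6,21,28] → ·
    (3,5)@(7, 11): e=[8,15,20] → #
    (4,5)@(9, 11): e=[22,9,12] → #
    (5,5)@(11, 11): e=[36,3,4] → #
    (6,5)@(13, 11): e=[50,-3,-4] → ·
    (3,6)@(7, 13): e=[-10,35,18] → ·
    (4,6)@(9, 13): e=[4,29,10] → #
    (6,6)@(13, 13): e=[32,17,-6] → ·
    (4,7)@(9, 15): e=[-14,49,8] → ·
    (5,7)@(11, 15): e=[0,43,0] → ·  [on edge]
  covered (6 px):
    · · · · · · · · ·
    · · · · · · · · ·
    · · · · · · · · ·
    · · · · · · · · ·
    · · # · · · · · ·
    · · · # # # · · ·
    · · · · # # · · ·
    · · · · · · · · ·
    · · · · · · · · ·
    · · · · · · · · ·
T1:
  2·area = 8
  edge (6, 8)→(6, 12): d=(0,4) right/bottom  bias=-1
  edge (6, 12)→(4, 12): d=(-2,0) right/bottom  bias=-1
  edge (4, 12)→(6, 8): d=(2,-4) top-left  bias=+0
    (2,5)@(5, 11): e=[4,2,2] → #
    (3,5)@(7, 11): e=[-4,2,10] → ·
    (2,6)@(5, 13): e=[4,-2,6] → ·
  covered (1 px):
    · · · · · · · · ·
    · · · · · · · · ·
    · · · · · · · · ·
    · · · · · · · · ·
    · · · · · · · · ·
    · · # · · · · · ·
    · · · · · · · · ·
    · · · · · · · · ·
    · · · · · · · · ·
    · · · · · · · · ·
T2:
  2·area = 168
  edge (2, 16)→(3, 0): d=(1,-16) top-left  bias=+0
  edge (3, 0)→(13, 8): d=(10,8) right/bottom  bias=-1
  edge (13, 8)→(2, 16): d=(-11,8) right/bottom  bias=-1
    (1,0)@(3, 1): e=[1,10,157] → #
    (2,0)@(5, 1): e=[33,-6,141] → ·
    (1,1)@(3, 3): e=[3,30,135] → #
    (2,1)@(5, 3): e=[35,14,119] → #
    (3,1)@(7, 3): e=[67,-2,103] → ·
    (1,2)@(3, 5): e=[5,50,113] → #
    (3,2)@(7, 5): e=[69,18,81] → #
    (4,2)@(9, 5): e=[101,2,65] → #
    (5,2)@(11, 5): e=[133,-14,49] → ·
    (1,3)@(3, 7): e=[7,70,91] → #
    (5,3)@(11, 7): e=[135,6,27] → #
    (6,3)@(13, 7): e=[167,-10,11] → ·
  covered (23 px):
    · # · · · · · · ·
    · # # · · · · · ·
    · # # # # · · · ·
    · # # # # # · · ·
    · # # # # # · · ·
    · # # # · · · · ·
    · # # · · · · · ·
    · # · · · · · · ·
    · · · · · · · · ·
    · · · · · · · · ·

Final: "outside"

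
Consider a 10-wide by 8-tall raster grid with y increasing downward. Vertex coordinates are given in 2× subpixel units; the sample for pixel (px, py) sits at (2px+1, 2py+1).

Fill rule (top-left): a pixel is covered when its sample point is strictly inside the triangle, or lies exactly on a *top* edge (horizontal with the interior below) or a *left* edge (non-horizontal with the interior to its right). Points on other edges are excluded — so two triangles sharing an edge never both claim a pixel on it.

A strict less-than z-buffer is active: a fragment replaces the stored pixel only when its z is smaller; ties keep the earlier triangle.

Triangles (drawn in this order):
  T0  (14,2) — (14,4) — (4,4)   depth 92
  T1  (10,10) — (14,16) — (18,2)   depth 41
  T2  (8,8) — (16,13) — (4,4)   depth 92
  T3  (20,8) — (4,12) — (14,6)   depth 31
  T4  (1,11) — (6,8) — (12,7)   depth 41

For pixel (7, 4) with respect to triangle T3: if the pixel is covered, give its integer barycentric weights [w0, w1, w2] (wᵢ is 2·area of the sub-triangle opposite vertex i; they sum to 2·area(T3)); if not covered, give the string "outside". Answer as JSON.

T0:
  2·area = 20
  edge (14, 2)→(14, 4): d=(0,2) right/bottom  bias=-1
  edge (14, 4)→(4, 4): d=(-10,0) right/bottom  bias=-1
  edge (4, 4)→(14, 2): d=(10,-2) top-left  bias=+0
    (9,0)@(19, 1): e=[-10,30,0] → .  [on edge]
    (4,1)@(9, 3): e=[10,10,0] → X  [on edge]
    (5,1)@(11, 3): e=[6,10,4] → X
    (6,1)@(13, 3): e=[2,10,8] → X
    (7,1)@(15, 3): e=[-2,10,12] → .
    (4,2)@(9, 5): e=[10,-10,20] → .
    (5,2)@(11, 5): e=[6,-10,24] → .
    (6,2)@(13, 5): e=[2,-10,28] → .
  covered (3 px):
    . . . . . . . . . .
    . . . . X X X . . .
    . . . . . . . . . .
    . . . . . . . . . .
    . . . . . . . . . .
    . . . . . . . . . .
    . . . . . . . . . .
    . . . . . . . . . .
T1:
  2·area = 80  (B↔C swapped to make it positive)
  edge (10, 10)→(18, 2): d=(8,-8) top-left  bias=+0
  edge (18, 2)→(14, 16): d=(-4,14) right/bottom  bias=-1
  edge (14, 16)→(10, 10): d=(-4,-6) top-left  bias=+0
    (9,0)@(19, 1): e=[0,-10,90] → .  [on edge]
    (8,1)@(17, 3): e=[0,10,70] → X  [on edge]
    (9,1)@(19, 3): e=[16,-18,82] → .
    (7,2)@(15, 5): e=[0,30,50] → X  [on edge]
    (9,2)@(19, 5): e=[32,-26,74] → .
    (6,3)@(13, 7): e=[0,50,30] → X  [on edge]
    (8,3)@(17, 7): e=[32,-6,54] → .
    (5,4)@(11, 9): e=[0,70,10] → X  [on edge]
    (8,4)@(17, 9): e=[48,-14,46] → .
    (4,5)@(9, 11): e=[0,90,-10] → .  [on edge]
    (5,5)@(11, 11): e=[16,62,2] → X
    (8,5)@(17, 11): e=[64,-22,38] → .
    (3,6)@(7, 13): e=[0,110,-30] → .  [on edge]
    (2,7)@(5, 15): e=[0,130,-50] → .  [on edge]
  covered (12 px):
    . . . . . . . . . .
    . . . . . . . . X .
    . . . . . . . X X .
    . . . . . . X X . .
    . . . . . X X X . .
    . . . . . X X X . .
    . . . . . . X . . .
    . . . . . . . . . .
T2:
  2·area = 12  (B↔C swapped to make it positive)
  edge (8, 8)→(4, 4): d=(-4,-4) top-left  bias=+0
  edge (4, 4)→(16, 13): d=(12,9) right/bottom  bias=-1
  edge (16, 13)→(8, 8): d=(-8,-5) top-left  bias=+0
    (0,0)@(1, 1): e=[0,-9,21] → .  [on edge]
    (1,1)@(3, 3): e=[0,-3,15] → .  [on edge]
    (2,2)@(5, 5): e=[0,3,9] → X  [on edge]
    (3,2)@(7, 5): e=[8,-15,19] → .
    (2,3)@(5, 7): e=[-8,27,-7] → .
    (3,3)@(7, 7): e=[0,9,3] → X  [on edge]
    (4,3)@(9, 7): e=[8,-9,13] → .
    (3,4)@(7, 9): e=[-8,33,-13] → .
    (4,4)@(9, 9): e=[0,15,-3] → .  [on edge]
    (5,5)@(11, 11): e=[0,21,-9] → .  [on edge]
    (6,5)@(13, 11): e=[8,3,1] → X
    (7,5)@(15, 11): e=[16,-15,11] → .
    (6,6)@(13, 13): e=[0,27,-15] → .  [on edge]
    (7,7)@(15, 15): e=[0,33,-21] → .  [on edge]
  covered (3 px):
    . . . . . . . . . .
    . . . . . . . . . .
    . . X . . . . . . .
    . . . X . . . . . .
    . . . . . . . . . .
    . . . . . . X . . .
    . . . . . . . . . .
    . . . . . . . . . .
T3:
  2·area = 56
  edge (20, 8)→(4, 12): d=(-16,4) right/bottom  bias=-1
  edge (4, 12)→(14, 6): d=(10,-6) top-left  bias=+0
  edge (14, 6)→(20, 8): d=(6,2) right/bottom  bias=-1
    (2,1)@(5, 3): e=[140,-84,0] → .  [on edge]
    (9,1)@(19, 3): e=[84,0,-28] → .  [on edge]
    (5,2)@(11, 5): e=[84,-28,0] → .  [on edge]
    (6,3)@(13, 7): e=[44,4,8] → X
    (7,3)@(15, 7): e=[36,16,4] → X
    (8,3)@(17, 7): e=[28,28,0] → .  [on edge]
    (4,4)@(9, 9): e=[28,0,28] → X  [on edge]
    (5,4)@(11, 9): e=[20,12,24] → X
    (8,4)@(17, 9): e=[-4,48,12] → .
    (3,5)@(7, 11): e=[4,8,44] → X
    (4,5)@(9, 11): e=[-4,20,40] → .
    (5,5)@(11, 11): e=[-12,32,36] → .
  covered (7 px):
    . . . . . . . . . .
    . . . . . . . . . .
    . . . . . . . . . .
    . . . . . . X X . .
    . . . . X X X X . .
    . . . X . . . . . .
    . . . . . . . . . .
    . . . . . . . . . .
T4:
  2·area = 13
  edge (1, 11)→(6, 8): d=(5,-3) top-left  bias=+0
  edge (6, 8)→(12, 7): d=(6,-1) top-left  bias=+0
  edge (12, 7)→(1, 11): d=(-11,4) right/bottom  bias=-1
    (5,2)@(11, 5): e=[0,-13,26] → .  [on edge]
    (2,4)@(5, 9): e=[2,5,6] → X
    (3,4)@(7, 9): e=[8,7,-2] → .
    (0,5)@(1, 11): e=[0,13,0] → .  [on edge]
    (2,5)@(5, 11): e=[12,17,-16] → .
  covered (1 px):
    . . . . . . . . . .
    . . . . . . . . . .
    . . . . . . . . . .
    . . . . . . . . . .
    . . X . . . . . . .
    . . . . . . . . . .
    . . . . . . . . . .
    . . . . . . . . . .

Answer: [36,16,4]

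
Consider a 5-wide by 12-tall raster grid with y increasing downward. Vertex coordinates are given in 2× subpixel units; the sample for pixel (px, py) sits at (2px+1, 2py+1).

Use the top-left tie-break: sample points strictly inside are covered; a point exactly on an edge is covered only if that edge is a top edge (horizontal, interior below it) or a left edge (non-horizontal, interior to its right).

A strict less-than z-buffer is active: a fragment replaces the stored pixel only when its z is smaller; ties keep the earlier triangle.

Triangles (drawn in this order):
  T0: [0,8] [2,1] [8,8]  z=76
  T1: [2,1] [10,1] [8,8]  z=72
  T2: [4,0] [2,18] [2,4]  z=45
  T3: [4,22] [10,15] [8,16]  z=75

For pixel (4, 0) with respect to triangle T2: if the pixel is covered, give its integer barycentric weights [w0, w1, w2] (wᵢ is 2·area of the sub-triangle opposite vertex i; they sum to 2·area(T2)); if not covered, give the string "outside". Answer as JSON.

T0:
  2·area = 56
  edge (0, 8)→(2, 1): d=(2,-7) top-left  bias=+0
  edge (2, 1)→(8, 8): d=(6,7) right/bottom  bias=-1
  edge (8, 8)→(0, 8): d=(-8,0) right/bottom  bias=-1
    (1,1)@(3, 3): e=[11,5,40] → #
    (2,1)@(5, 3): e=[25,-9,40] → ·
    (0,2)@(1, 5): e=[1,31,24] → #
    (2,2)@(5, 5): e=[29,3,24] → #
    (3,2)@(7, 5): e=[43,-11,24] → ·
    (0,3)@(1, 7): e=[5,43,8] → #
    (3,3)@(7, 7): e=[47,1,8] → #
    (4,3)@(9, 7): e=[61,-13,8] → ·
    (0,4)@(1, 9): e=[9,55,-8] → ·
    (1,4)@(3, 9): e=[23,41,-8] → ·
    (2,4)@(5, 9): e=[37,27,-8] → ·
    (3,4)@(7, 9): e=[51,13,-8] → ·
  covered (8 px):
    · · · · ·
    · # · · ·
    # # # · ·
    # # # # ·
    · · · · ·
    · · · · ·
    · · · · ·
    · · · · ·
    · · · · ·
    · · · · ·
    · · · · ·
    · · · · ·
T1:
  2·area = 56
  edge (2, 1)→(10, 1): d=(8,0) top-left  bias=+0
  edge (10, 1)→(8, 8): d=(-2,7) right/bottom  bias=-1
  edge (8, 8)→(2, 1): d=(-6,-7) top-left  bias=+0
    (0,0)@(1, 1): e=[0,63,-7] → ·  [on edge]
    (1,0)@(3, 1): e=[0,49,7] → #  [on edge]
    (2,0)@(5, 1): e=[0,35,21] → #  [on edge]
    (3,0)@(7, 1): e=[0,21,35] → #  [on edge]
    (4,0)@(9, 1): e=[0,7,49] → #  [on edge]
    (1,1)@(3, 3): e=[16,45,-5] → ·
    (2,1)@(5, 3): e=[16,31,9] → #
    (2,2)@(5, 5): e=[32,27,-3] → ·
    (3,2)@(7, 5): e=[32,13,11] → #
    (4,2)@(9, 5): e=[32,-1,25] → ·
    (3,3)@(7, 7): e=[48,9,-1] → ·
  covered (8 px):
    · # # # #
    · · # # #
    · · · # ·
    · · · · ·
    · · · · ·
    · · · · ·
    · · · · ·
    · · · · ·
    · · · · ·
    · · · · ·
    · · · · ·
    · · · · ·
T2:
  2·area = 28
  edge (4, 0)→(2, 18): d=(-2,18) right/bottom  bias=-1
  edge (2, 18)→(2, 4): d=(0,-14) top-left  bias=+0
  edge (2, 4)→(4, 0): d=(2,-4) top-left  bias=+0
    (1,1)@(3, 3): e=[12,14,2] → #
    (2,1)@(5, 3): e=[-24,42,10] → ·
    (1,2)@(3, 5): e=[8,14,6] → #
    (2,2)@(5, 5): e=[-28,42,14] → ·
    (1,3)@(3, 7): e=[4,14,10] → #
    (2,3)@(5, 7): e=[-32,42,18] → ·
    (1,4)@(3, 9): e=[0,14,14] → ·  [on edge]
  covered (3 px):
    · · · · ·
    · # · · ·
    · # · · ·
    · # · · ·
    · · · · ·
    · · · · ·
    · · · · ·
    · · · · ·
    · · · · ·
    · · · · ·
    · · · · ·
    · · · · ·
T3:
  2·area = 8  (B↔C swapped to make it positive)
  edge (4, 22)→(8, 16): d=(4,-6) top-left  bias=+0
  edge (8, 16)→(10, 15): d=(2,-1) top-left  bias=+0
  edge (10, 15)→(4, 22): d=(-6,7) right/bottom  bias=-1
  covered (0 px):
    · · · · ·
    · · · · ·
    · · · · ·
    · · · · ·
    · · · · ·
    · · · · ·
    · · · · ·
    · · · · ·
    · · · · ·
    · · · · ·
    · · · · ·
    · · · · ·

Final: "outside"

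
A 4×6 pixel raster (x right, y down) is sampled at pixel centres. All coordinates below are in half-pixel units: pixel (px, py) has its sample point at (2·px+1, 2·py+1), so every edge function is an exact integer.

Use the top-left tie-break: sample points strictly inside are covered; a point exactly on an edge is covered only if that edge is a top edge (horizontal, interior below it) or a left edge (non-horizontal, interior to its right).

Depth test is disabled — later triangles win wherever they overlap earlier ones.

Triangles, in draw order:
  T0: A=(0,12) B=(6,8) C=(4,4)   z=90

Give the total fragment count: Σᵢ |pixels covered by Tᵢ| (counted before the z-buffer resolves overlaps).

T0:
  2·area = 32  (B↔C swapped to make it positive)
  edge (0, 12)→(4, 4): d=(4,-8) top-left  bias=+0
  edge (4, 4)→(6, 8): d=(2,4) right/bottom  bias=-1
  edge (6, 8)→(0, 12): d=(-6,4) right/bottom  bias=-1
    (1,3)@(3, 7): e=[4,10,18] → #
    (2,3)@(5, 7): e=[20,2,10] → #
    (3,3)@(7, 7): e=[36,-6,2] → ·
    (1,4)@(3, 9): e=[12,14,6] → #
    (2,4)@(5, 9): e=[28,6,-2] → ·
    (0,5)@(1, 11): e=[4,26,2] → #
    (1,5)@(3, 11): e=[20,18,-6] → ·
  covered (4 px):
    · · · ·
    · · · ·
    · · · ·
    · # # ·
    · # · ·
    # · · ·

Result: 4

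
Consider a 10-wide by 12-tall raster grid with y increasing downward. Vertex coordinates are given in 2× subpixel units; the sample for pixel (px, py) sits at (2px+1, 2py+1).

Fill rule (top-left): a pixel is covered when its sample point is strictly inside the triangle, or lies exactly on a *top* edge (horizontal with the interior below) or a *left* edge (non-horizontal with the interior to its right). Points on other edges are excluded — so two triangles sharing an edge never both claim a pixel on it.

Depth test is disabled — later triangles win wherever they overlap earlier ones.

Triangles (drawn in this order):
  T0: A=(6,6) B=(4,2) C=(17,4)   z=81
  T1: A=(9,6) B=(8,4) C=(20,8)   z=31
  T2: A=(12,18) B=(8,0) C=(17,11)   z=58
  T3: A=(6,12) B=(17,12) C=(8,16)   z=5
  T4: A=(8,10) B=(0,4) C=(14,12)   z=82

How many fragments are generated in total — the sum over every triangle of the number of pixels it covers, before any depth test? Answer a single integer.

T0:
  2·area = 48
  edge (6, 6)→(4, 2): d=(-2,-4) top-left  bias=+0
  edge (4, 2)→(17, 4): d=(13,2) right/bottom  bias=-1
  edge (17, 4)→(6, 6): d=(-11,2) right/bottom  bias=-1
    (2,1)@(5, 3): e=[2,11,35] → #
    (3,1)@(7, 3): e=[10,7,31] → #
    (4,1)@(9, 3): e=[18,3,27] → #
    (5,1)@(11, 3): e=[26,-1,23] → ·
    (2,2)@(5, 5): e=[-2,37,13] → ·
    (3,2)@(7, 5): e=[6,33,9] → #
    (5,2)@(11, 5): e=[22,25,1] → #
    (6,2)@(13, 5): e=[30,21,-3] → ·
    (3,3)@(7, 7): e=[2,59,-13] → ·
    (4,3)@(9, 7): e=[10,55,-17] → ·
    (5,3)@(11, 7): e=[18,51,-21] → ·
  covered (6 px):
    · · · · · · · · · ·
    · · # # # · · · · ·
    · · · # # # · · · ·
    · · · · · · · · · ·
    · · · · · · · · · ·
    · · · · · · · · · ·
    · · · · · · · · · ·
    · · · · · · · · · ·
    · · · · · · · · · ·
    · · · · · · · · · ·
    · · · · · · · · · ·
    · · · · · · · · · ·
T1:
  2·area = 20
  edge (9, 6)→(8, 4): d=(-1,-2) top-left  bias=+0
  edge (8, 4)→(20, 8): d=(12,4) right/bottom  bias=-1
  edge (20, 8)→(9, 6): d=(-11,-2) top-left  bias=+0
    (2,1)@(5, 3): e=[-5,0,25] → ·  [on edge]
    (4,2)@(9, 5): e=[1,8,11] → #
    (5,2)@(11, 5): e=[5,0,15] → ·  [on edge]
    (4,3)@(9, 7): e=[-1,32,-11] → ·
    (7,3)@(15, 7): e=[11,8,1] → #
    (8,3)@(17, 7): e=[15,0,5] → ·  [on edge]
    (7,4)@(15, 9): e=[9,32,-21] → ·
  covered (2 px):
    · · · · · · · · · ·
    · · · · · · · · · ·
    · · · · # · · · · ·
    · · · · · · · # · ·
    · · · · · · · · · ·
    · · · · · · · · · ·
    · · · · · · · · · ·
    · · · · · · · · · ·
    · · · · · · · · · ·
    · · · · · · · · · ·
    · · · · · · · · · ·
    · · · · · · · · · ·
T2:
  2·area = 118
  edge (12, 18)→(8, 0): d=(-4,-18) top-left  bias=+0
  edge (8, 0)→(17, 11): d=(9,11) right/bottom  bias=-1
  edge (17, 11)→(12, 18): d=(-5,7) right/bottom  bias=-1
    (4,1)@(9, 3): e=[6,16,96] → #
    (5,1)@(11, 3): e=[42,-6,82] → ·
    (4,2)@(9, 5): e=[-2,34,86] → ·
    (5,2)@(11, 5): e=[34,12,72] → #
    (6,2)@(13, 5): e=[70,-10,58] → ·
    (5,3)@(11, 7): e=[26,30,62] → #
    (6,3)@(13, 7): e=[62,8,48] → #
    (7,3)@(15, 7): e=[98,-14,34] → ·
    (5,4)@(11, 9): e=[18,48,52] → #
    (7,4)@(15, 9): e=[90,4,24] → #
    (8,4)@(17, 9): e=[126,-18,10] → ·
    (5,5)@(11, 11): e=[10,66,42] → #
    (8,5)@(17, 11): e=[118,0,0] → ·  [on edge]
  covered (14 px):
    · · · · · · · · · ·
    · · · · # · · · · ·
    · · · · · # · · · ·
    · · · · · # # · · ·
    · · · · · # # # · ·
    · · · · · # # # · ·
    · · · · · # # # · ·
    · · · · · · # · · ·
    · · · · · · · · · ·
    · · · · · · · · · ·
    · · · · · · · · · ·
    · · · · · · · · · ·
T3:
  2·area = 44
  edge (6, 12)→(17, 12): d=(11,0) top-left  bias=+0
  edge (17, 12)→(8, 16): d=(-9,4) right/bottom  bias=-1
  edge (8, 16)→(6, 12): d=(-2,-4) top-left  bias=+0
    (3,6)@(7, 13): e=[11,31,2] → #
    (4,6)@(9, 13): e=[11,23,10] → #
    (5,6)@(11, 13): e=[11,15,18] → #
    (6,6)@(13, 13): e=[11,7,26] → #
    (7,6)@(15, 13): e=[11,-1,34] → ·
    (3,7)@(7, 15): e=[33,13,-2] → ·
    (4,7)@(9, 15): e=[33,5,6] → #
    (5,7)@(11, 15): e=[33,-3,14] → ·
    (6,7)@(13, 15): e=[33,-11,22] → ·
    (4,8)@(9, 17): e=[55,-13,2] → ·
  covered (5 px):
    · · · · · · · · · ·
    · · · · · · · · · ·
    · · · · · · · · · ·
    · · · · · · · · · ·
    · · · · · · · · · ·
    · · · · · · · · · ·
    · · · # # # # · · ·
    · · · · # · · · · ·
    · · · · · · · · · ·
    · · · · · · · · · ·
    · · · · · · · · · ·
    · · · · · · · · · ·
T4:
  2·area = 20
  edge (8, 10)→(0, 4): d=(-8,-6) top-left  bias=+0
  edge (0, 4)→(14, 12): d=(14,8) right/bottom  bias=-1
  edge (14, 12)→(8, 10): d=(-6,-2) top-left  bias=+0
    (2,3)@(5, 7): e=[6,2,12] → #
    (3,3)@(7, 7): e=[18,-14,16] → ·
    (2,4)@(5, 9): e=[-10,30,0] → ·  [on edge]
    (3,4)@(7, 9): e=[2,14,4] → #
    (4,4)@(9, 9): e=[14,-2,8] → ·
    (3,5)@(7, 11): e=[-14,42,-8] → ·
    (5,5)@(11, 11): e=[10,10,0] → #  [on edge]
    (6,5)@(13, 11): e=[22,-6,4] → ·
    (5,6)@(11, 13): e=[-6,38,-12] → ·
    (8,6)@(17, 13): e=[30,-10,0] → ·  [on edge]
  covered (3 px):
    · · · · · · · · · ·
    · · · · · · · · · ·
    · · · · · · · · · ·
    · · # · · · · · · ·
    · · · # · · · · · ·
    · · · · · # · · · ·
    · · · · · · · · · ·
    · · · · · · · · · ·
    · · · · · · · · · ·
    · · · · · · · · · ·
    · · · · · · · · · ·
    · · · · · · · · · ·

Final: 30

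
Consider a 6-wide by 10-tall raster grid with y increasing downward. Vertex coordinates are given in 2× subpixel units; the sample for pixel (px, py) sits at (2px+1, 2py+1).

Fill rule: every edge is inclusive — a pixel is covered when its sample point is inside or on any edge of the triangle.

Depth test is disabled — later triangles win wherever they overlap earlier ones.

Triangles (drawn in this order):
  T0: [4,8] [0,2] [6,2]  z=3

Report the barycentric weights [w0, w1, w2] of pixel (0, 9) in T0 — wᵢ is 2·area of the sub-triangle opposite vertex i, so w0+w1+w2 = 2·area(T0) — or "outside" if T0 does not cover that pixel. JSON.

T0:
  2·area = 36
  edge (4, 8)→(0, 2): d=(-4,-6) inclusive
  edge (0, 2)→(6, 2): d=(6,0) inclusive
  edge (6, 2)→(4, 8): d=(-2,6) inclusive
    (0,1)@(1, 3): e=[2,6,28] → #
    (1,1)@(3, 3): e=[14,6,16] → #
    (2,1)@(5, 3): e=[26,6,4] → #
    (3,1)@(7, 3): e=[38,6,-8] → ·
    (0,2)@(1, 5): e=[-6,18,24] → ·
    (1,2)@(3, 5): e=[6,18,12] → #
    (2,2)@(5, 5): e=[18,18,0] → #  [on edge]
    (3,2)@(7, 5): e=[30,18,-12] → ·
    (1,3)@(3, 7): e=[-2,30,8] → ·
    (2,3)@(5, 7): e=[10,30,-4] → ·
    (1,5)@(3, 11): e=[-18,54,0] → ·  [on edge]
    (0,8)@(1, 17): e=[-54,90,0] → ·  [on edge]
  covered (5 px):
    · · · · · ·
    # # # · · ·
    · # # · · ·
    · · · · · ·
    · · · · · ·
    · · · · · ·
    · · · · · ·
    · · · · · ·
    · · · · · ·
    · · · · · ·

Final: "outside"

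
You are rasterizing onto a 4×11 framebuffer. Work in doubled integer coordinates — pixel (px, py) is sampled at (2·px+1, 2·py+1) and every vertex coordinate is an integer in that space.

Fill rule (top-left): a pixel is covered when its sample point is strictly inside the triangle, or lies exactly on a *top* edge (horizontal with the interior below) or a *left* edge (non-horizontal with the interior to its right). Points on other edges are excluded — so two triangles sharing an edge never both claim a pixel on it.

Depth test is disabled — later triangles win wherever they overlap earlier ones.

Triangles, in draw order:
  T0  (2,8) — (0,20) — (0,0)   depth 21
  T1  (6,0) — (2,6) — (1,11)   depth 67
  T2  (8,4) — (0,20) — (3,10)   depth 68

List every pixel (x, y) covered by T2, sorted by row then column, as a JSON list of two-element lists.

T0:
  2·area = 40
  edge (2, 8)→(0, 20): d=(-2,12) right/bottom  bias=-1
  edge (0, 20)→(0, 0): d=(0,-20) top-left  bias=+0
  edge (0, 0)→(2, 8): d=(2,8) right/bottom  bias=-1
    (0,2)@(1, 5): e=[18,20,2] → X
    (1,2)@(3, 5): e=[-6,60,-14] → .
    (0,3)@(1, 7): e=[14,20,6] → X
    (1,3)@(3, 7): e=[-10,60,-10] → .
    (0,4)@(1, 9): e=[10,20,10] → X
    (1,4)@(3, 9): e=[-14,60,-6] → .
    (0,5)@(1, 11): e=[6,20,14] → X
    (1,5)@(3, 11): e=[-18,60,-2] → .
    (0,6)@(1, 13): e=[2,20,18] → X
    (1,6)@(3, 13): e=[-22,60,2] → .
    (0,7)@(1, 15): e=[-2,20,22] → .
  covered (5 px):
    . . . .
    . . . .
    X . . .
    X . . .
    X . . .
    X . . .
    X . . .
    . . . .
    . . . .
    . . . .
    . . . .
T1:
  2·area = 14  (B↔C swapped to make it positive)
  edge (6, 0)→(1, 11): d=(-5,11) right/bottom  bias=-1
  edge (1, 11)→(2, 6): d=(1,-5) top-left  bias=+0
  edge (2, 6)→(6, 0): d=(4,-6) top-left  bias=+0
    (1,0)@(3, 1): e=[28,0,-14] → .  [on edge]
    (1,2)@(3, 5): e=[8,4,2] → X
    (2,2)@(5, 5): e=[-14,14,14] → .
    (1,3)@(3, 7): e=[-2,6,10] → .
    (0,5)@(1, 11): e=[0,0,14] → .  [on edge]
  covered (1 px):
    . . . .
    . . . .
    . X . .
    . . . .
    . . . .
    . . . .
    . . . .
    . . . .
    . . . .
    . . . .
    . . . .
T2:
  2·area = 32
  edge (8, 4)→(0, 20): d=(-8,16) right/bottom  bias=-1
  edge (0, 20)→(3, 10): d=(3,-10) top-left  bias=+0
  edge (3, 10)→(8, 4): d=(5,-6) top-left  bias=+0
    (2,4)@(5, 9): e=[8,17,7] → X
    (3,4)@(7, 9): e=[-24,37,19] → .
    (1,5)@(3, 11): e=[24,3,5] → X
    (2,5)@(5, 11): e=[-8,23,17] → .
    (1,6)@(3, 13): e=[8,9,15] → X
    (2,6)@(5, 13): e=[-24,29,27] → .
    (1,7)@(3, 15): e=[-8,15,25] → .
    (0,8)@(1, 17): e=[8,1,23] → X
    (1,8)@(3, 17): e=[-24,21,35] → .
    (0,9)@(1, 19): e=[-8,7,33] → .
  covered (4 px):
    . . . .
    . . . .
    . . . .
    . . . .
    . . X .
    . X . .
    . X . .
    . . . .
    X . . .
    . . . .
    . . . .

Answer: [[2,4],[1,5],[1,6],[0,8]]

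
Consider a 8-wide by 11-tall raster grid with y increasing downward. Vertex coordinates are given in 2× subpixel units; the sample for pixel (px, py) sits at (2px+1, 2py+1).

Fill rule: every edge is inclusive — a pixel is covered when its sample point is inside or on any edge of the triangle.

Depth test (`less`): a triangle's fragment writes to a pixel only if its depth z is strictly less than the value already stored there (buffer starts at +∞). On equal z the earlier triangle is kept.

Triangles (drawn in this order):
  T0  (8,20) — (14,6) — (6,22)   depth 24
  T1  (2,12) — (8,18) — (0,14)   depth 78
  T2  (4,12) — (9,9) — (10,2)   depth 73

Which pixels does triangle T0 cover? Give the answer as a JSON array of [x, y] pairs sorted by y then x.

T0:
  2·area = 16  (B↔C swapped to make it positive)
  edge (8, 20)→(6, 22): d=(-2,2) inclusive
  edge (6, 22)→(14, 6): d=(8,-16) inclusive
  edge (14, 6)→(8, 20): d=(-6,14) inclusive
    (5,6)@(11, 13): e=[8,8,0] → #  [on edge]
    (6,6)@(13, 13): e=[4,40,-28] → ·
    (7,6)@(15, 13): e=[0,72,-56] → ·  [on edge]
    (5,7)@(11, 15): e=[4,24,-12] → ·
    (6,7)@(13, 15): e=[0,56,-40] → ·  [on edge]
    (4,8)@(9, 17): e=[4,8,4] → #
    (5,8)@(11, 17): e=[0,40,-24] → ·  [on edge]
    (4,9)@(9, 19): e=[0,24,-8] → ·  [on edge]
    (3,10)@(7, 21): e=[0,8,8] → #  [on edge]
    (4,10)@(9, 21): e=[-4,40,-20] → ·
  covered (3 px):
    · · · · · · · ·
    · · · · · · · ·
    · · · · · · · ·
    · · · · · · · ·
    · · · · · · · ·
    · · · · · · · ·
    · · · · · # · ·
    · · · · · · · ·
    · · · · # · · ·
    · · · · · · · ·
    · · · # · · · ·
T1:
  2·area = 24
  edge (2, 12)→(8, 18): d=(6,6) inclusive
  edge (8, 18)→(0, 14): d=(-8,-4) inclusive
  edge (0, 14)→(2, 12): d=(2,-2) inclusive
    (6,0)@(13, 1): e=[-132,156,0] → ·  [on edge]
    (5,1)@(11, 3): e=[-108,132,0] → ·  [on edge]
    (4,2)@(9, 5): e=[-84,108,0] → ·  [on edge]
    (3,3)@(7, 7): e=[-60,84,0] → ·  [on edge]
    (2,4)@(5, 9): e=[-36,60,0] → ·  [on edge]
    (0,5)@(1, 11): e=[0,28,-4] → ·  [on edge]
    (1,5)@(3, 11): e=[-12,36,0] → ·  [on edge]
    (0,6)@(1, 13): e=[12,12,0] → #  [on edge]
    (1,6)@(3, 13): e=[0,20,4] → #  [on edge]
    (2,6)@(5, 13): e=[-12,28,8] → ·
    (0,7)@(1, 15): e=[24,-4,4] → ·
    (1,7)@(3, 15): e=[12,4,8] → #
    (2,7)@(5, 15): e=[0,12,12] → #  [on edge]
    (3,8)@(7, 17): e=[0,4,20] → #  [on edge]
    (4,9)@(9, 19): e=[0,-4,28] → ·  [on edge]
    (5,10)@(11, 21): e=[0,-12,36] → ·  [on edge]
  covered (5 px):
    · · · · · · · ·
    · · · · · · · ·
    · · · · · · · ·
    · · · · · · · ·
    · · · · · · · ·
    · · · · · · · ·
    # # · · · · · ·
    · # # · · · · ·
    · · · # · · · ·
    · · · · · · · ·
    · · · · · · · ·
T2:
  2·area = 32  (B↔C swapped to make it positive)
  edge (4, 12)→(10, 2): d=(6,-10) inclusive
  edge (10, 2)→(9, 9): d=(-1,7) inclusive
  edge (9, 9)→(4, 12): d=(-5,3) inclusive
    (4,2)@(9, 5): e=[8,4,20] → #
    (5,2)@(11, 5): e=[28,-10,14] → ·
    (3,3)@(7, 7): e=[0,16,16] → #  [on edge]
    (5,3)@(11, 7): e=[40,-12,4] → ·
    (3,4)@(7, 9): e=[12,14,6] → #
    (4,4)@(9, 9): e=[32,0,0] → #  [on edge]
    (5,4)@(11, 9): e=[52,-14,-6] → ·
    (2,5)@(5, 11): e=[4,26,2] → #
    (3,5)@(7, 11): e=[24,12,-4] → ·
    (4,5)@(9, 11): e=[44,-2,-10] → ·
    (2,6)@(5, 13): e=[16,24,-8] → ·
    (0,8)@(1, 17): e=[0,48,-16] → ·  [on edge]
  covered (6 px):
    · · · · · · · ·
    · · · · · · · ·
    · · · · # · · ·
    · · · # # · · ·
    · · · # # · · ·
    · · # · · · · ·
    · · · · · · · ·
    · · · · · · · ·
    · · · · · · · ·
    · · · · · · · ·
    · · · · · · · ·

Final: [[5,6],[4,8],[3,10]]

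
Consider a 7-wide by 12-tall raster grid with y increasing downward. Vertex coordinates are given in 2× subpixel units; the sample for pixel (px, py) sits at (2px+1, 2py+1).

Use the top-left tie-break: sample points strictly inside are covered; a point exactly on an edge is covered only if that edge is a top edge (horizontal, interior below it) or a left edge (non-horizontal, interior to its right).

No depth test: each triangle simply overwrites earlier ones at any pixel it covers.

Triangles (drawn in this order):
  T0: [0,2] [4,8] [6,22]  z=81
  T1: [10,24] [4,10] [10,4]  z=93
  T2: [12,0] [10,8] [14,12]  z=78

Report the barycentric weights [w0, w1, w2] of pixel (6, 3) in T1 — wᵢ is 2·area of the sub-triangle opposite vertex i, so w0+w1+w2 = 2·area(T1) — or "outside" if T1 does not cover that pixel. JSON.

T0:
  2·area = 44
  edge (0, 2)→(4, 8): d=(4,6) right/bottom  bias=-1
  edge (4, 8)→(6, 22): d=(2,14) right/bottom  bias=-1
  edge (6, 22)→(0, 2): d=(-6,-20) top-left  bias=+0
    (1,0)@(3, 1): e=[-22,0,66] → ·  [on edge]
    (0,2)@(1, 5): e=[6,36,2] → #
    (1,2)@(3, 5): e=[-6,8,42] → ·
    (0,3)@(1, 7): e=[14,40,-10] → ·
    (1,3)@(3, 7): e=[2,12,30] → #
    (2,3)@(5, 7): e=[-10,-16,70] → ·
    (1,4)@(3, 9): e=[10,16,18] → #
    (2,4)@(5, 9): e=[-2,-12,58] → ·
    (1,5)@(3, 11): e=[18,20,6] → #
    (2,5)@(5, 11): e=[6,-8,46] → ·
    (1,6)@(3, 13): e=[26,24,-6] → ·
    (2,7)@(5, 15): e=[22,0,22] → ·  [on edge]
  covered (5 px):
    · · · · · · ·
    · · · · · · ·
    # · · · · · ·
    · # · · · · ·
    · # · · · · ·
    · # · · · · ·
    · · · · · · ·
    · · · · · · ·
    · · # · · · ·
    · · · · · · ·
    · · · · · · ·
    · · · · · · ·
T1:
  2·area = 120
  edge (10, 24)→(4, 10): d=(-6,-14) top-left  bias=+0
  edge (4, 10)→(10, 4): d=(6,-6) top-left  bias=+0
  edge (10, 4)→(10, 24): d=(0,20) right/bottom  bias=-1
    (6,0)@(13, 1): e=[180,0,-60] → ·  [on edge]
    (0,1)@(1, 3): e=[0,-60,180] → ·  [on edge]
    (5,1)@(11, 3): e=[140,0,-20] → ·  [on edge]
    (4,2)@(9, 5): e=[100,0,20] → #  [on edge]
    (5,2)@(11, 5): e=[128,12,-20] → ·
    (3,3)@(7, 7): e=[60,0,60] → #  [on edge]
    (5,3)@(11, 7): e=[116,24,-20] → ·
    (2,4)@(5, 9): e=[20,0,100] → #  [on edge]
    (5,4)@(11, 9): e=[104,36,-20] → ·
    (1,5)@(3, 11): e=[-20,0,140] → ·  [on edge]
    (2,5)@(5, 11): e=[8,12,100] → #
    (5,5)@(11, 11): e=[92,48,-20] → ·
    (0,6)@(1, 13): e=[-60,0,180] → ·  [on edge]
    (3,8)@(7, 17): e=[0,60,60] → #  [on edge]
  covered (17 px):
    · · · · · · ·
    · · · · · · ·
    · · · · # · ·
    · · · # # · ·
    · · # # # · ·
    · · # # # · ·
    · · · # # · ·
    · · · # # · ·
    · · · # # · ·
    · · · · # · ·
    · · · · # · ·
    · · · · · · ·
T2:
  2·area = 40  (B↔C swapped to make it positive)
  edge (12, 0)→(14, 12): d=(2,12) right/bottom  bias=-1
  edge (14, 12)→(10, 8): d=(-4,-4) top-left  bias=+0
  edge (10, 8)→(12, 0): d=(2,-8) top-left  bias=+0
    (1,0)@(3, 1): e=[110,0,-70] → ·  [on edge]
    (2,1)@(5, 3): e=[90,0,-50] → ·  [on edge]
    (3,2)@(7, 5): e=[70,0,-30] → ·  [on edge]
    (5,2)@(11, 5): e=[22,16,2] → #
    (6,2)@(13, 5): e=[-2,24,18] → ·
    (4,3)@(9, 7): e=[50,0,-10] → ·  [on edge]
    (5,3)@(11, 7): e=[26,8,6] → #
    (6,3)@(13, 7): e=[2,16,22] → #
    (5,4)@(11, 9): e=[30,0,10] → #  [on edge]
    (5,5)@(11, 11): e=[34,-8,14] → ·
    (6,5)@(13, 11): e=[10,0,30] → #  [on edge]
    (6,6)@(13, 13): e=[14,-8,34] → ·
  covered (6 px):
    · · · · · · ·
    · · · · · · ·
    · · · · · # ·
    · · · · · # #
    · · · · · # #
    · · · · · · #
    · · · · · · ·
    · · · · · · ·
    · · · · · · ·
    · · · · · · ·
    · · · · · · ·
    · · · · · · ·

Final: "outside"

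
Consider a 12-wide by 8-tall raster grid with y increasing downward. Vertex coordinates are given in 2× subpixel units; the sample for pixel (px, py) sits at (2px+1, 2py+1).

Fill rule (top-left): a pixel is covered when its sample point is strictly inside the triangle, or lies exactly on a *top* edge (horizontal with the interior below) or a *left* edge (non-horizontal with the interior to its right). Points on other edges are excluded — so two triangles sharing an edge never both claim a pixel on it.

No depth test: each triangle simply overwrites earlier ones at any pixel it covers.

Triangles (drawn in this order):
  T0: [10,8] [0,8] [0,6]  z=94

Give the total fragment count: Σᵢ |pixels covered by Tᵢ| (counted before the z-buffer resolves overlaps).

T0:
  2·area = 20
  edge (10, 8)→(0, 8): d=(-10,0) right/bottom  bias=-1
  edge (0, 8)→(0, 6): d=(0,-2) top-left  bias=+0
  edge (0, 6)→(10, 8): d=(10,2) right/bottom  bias=-1
    (0,3)@(1, 7): e=[10,2,8] → █
    (1,3)@(3, 7): e=[10,6,4] → █
    (2,3)@(5, 7): e=[10,10,0] → ·  [on edge]
    (0,4)@(1, 9): e=[-10,2,28] → ·
    (1,4)@(3, 9): e=[-10,6,24] → ·
    (7,4)@(15, 9): e=[-10,30,0] → ·  [on edge]
  covered (2 px):
    · · · · · · · · · · · ·
    · · · · · · · · · · · ·
    · · · · · · · · · · · ·
    █ █ · · · · · · · · · ·
    · · · · · · · · · · · ·
    · · · · · · · · · · · ·
    · · · · · · · · · · · ·
    · · · · · · · · · · · ·

Answer: 2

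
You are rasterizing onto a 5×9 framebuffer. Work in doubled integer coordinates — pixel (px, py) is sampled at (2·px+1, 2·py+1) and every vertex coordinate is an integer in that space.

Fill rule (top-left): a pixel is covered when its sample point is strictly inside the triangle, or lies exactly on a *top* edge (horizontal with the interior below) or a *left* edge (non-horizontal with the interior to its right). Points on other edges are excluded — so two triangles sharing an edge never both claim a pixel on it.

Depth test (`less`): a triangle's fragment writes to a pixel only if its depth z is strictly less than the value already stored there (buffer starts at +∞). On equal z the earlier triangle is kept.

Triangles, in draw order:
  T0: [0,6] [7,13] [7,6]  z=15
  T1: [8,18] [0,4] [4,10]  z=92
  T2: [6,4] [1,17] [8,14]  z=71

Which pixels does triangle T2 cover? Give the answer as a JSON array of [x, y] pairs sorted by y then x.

T0:
  2·area = 49  (B↔C swapped to make it positive)
  edge (0, 6)→(7, 6): d=(7,0) top-left  bias=+0
  edge (7, 6)→(7, 13): d=(0,7) right/bottom  bias=-1
  edge (7, 13)→(0, 6): d=(-7,-7) top-left  bias=+0
    (3,0)@(7, 1): e=[-35,0,84] → ·  [on edge]
    (3,1)@(7, 3): e=[-21,0,70] → ·  [on edge]
    (3,2)@(7, 5): e=[-7,0,56] → ·  [on edge]
    (0,3)@(1, 7): e=[7,42,0] → #  [on edge]
    (1,3)@(3, 7): e=[7,28,14] → #
    (2,3)@(5, 7): e=[7,14,28] → #
    (3,3)@(7, 7): e=[7,0,42] → ·  [on edge]
    (0,4)@(1, 9): e=[21,42,-14] → ·
    (1,4)@(3, 9): e=[21,28,0] → #  [on edge]
    (3,4)@(7, 9): e=[21,0,28] → ·  [on edge]
    (1,5)@(3, 11): e=[35,28,-14] → ·
    (2,5)@(5, 11): e=[35,14,0] → #  [on edge]
    (3,5)@(7, 11): e=[35,0,14] → ·  [on edge]
    (3,6)@(7, 13): e=[49,0,0] → ·  [on edge]
    (3,7)@(7, 15): e=[63,0,-14] → ·  [on edge]
    (4,7)@(9, 15): e=[63,-14,0] → ·  [on edge]
    (3,8)@(7, 17): e=[77,0,-28] → ·  [on edge]
  covered (6 px):
    · · · · ·
    · · · · ·
    · · · · ·
    # # # · ·
    · # # · ·
    · · # · ·
    · · · · ·
    · · · · ·
    · · · · ·
T1:
  2·area = 8
  edge (8, 18)→(0, 4): d=(-8,-14) top-left  bias=+0
  edge (0, 4)→(4, 10): d=(4,6) right/bottom  bias=-1
  edge (4, 10)→(8, 18): d=(4,8) right/bottom  bias=-1
    (1,4)@(3, 9): e=[2,2,4] → #
    (2,4)@(5, 9): e=[30,-10,-12] → ·
    (1,5)@(3, 11): e=[-14,10,12] → ·
  covered (1 px):
    · · · · ·
    · · · · ·
    · · · · ·
    · · · · ·
    · # · · ·
    · · · · ·
    · · · · ·
    · · · · ·
    · · · · ·
T2:
  2·area = 76  (B↔C swapped to make it positive)
  edge (6, 4)→(8, 14): d=(2,10) right/bottom  bias=-1
  edge (8, 14)→(1, 17): d=(-7,3) right/bottom  bias=-1
  edge (1, 17)→(6, 4): d=(5,-13) top-left  bias=+0
    (2,3)@(5, 7): e=[16,58,2] → #
    (3,3)@(7, 7): e=[-4,52,28] → ·
    (2,4)@(5, 9): e=[20,44,12] → #
    (3,4)@(7, 9): e=[0,38,38] → ·  [on edge]
    (2,5)@(5, 11): e=[24,30,22] → #
    (3,5)@(7, 11): e=[4,24,48] → #
    (4,5)@(9, 11): e=[-16,18,74] → ·
    (1,6)@(3, 13): e=[48,22,6] → #
    (4,6)@(9, 13): e=[-12,4,84] → ·
    (1,7)@(3, 15): e=[52,8,16] → #
    (3,7)@(7, 15): e=[12,-4,68] → ·
    (0,8)@(1, 17): e=[76,0,0] → ·  [on edge]
  covered (9 px):
    · · · · ·
    · · · · ·
    · · · · ·
    · · # · ·
    · · # · ·
    · · # # ·
    · # # # ·
    · # # · ·
    · · · · ·

Final: [[2,3],[2,4],[2,5],[3,5],[1,6],[2,6],[3,6],[1,7],[2,7]]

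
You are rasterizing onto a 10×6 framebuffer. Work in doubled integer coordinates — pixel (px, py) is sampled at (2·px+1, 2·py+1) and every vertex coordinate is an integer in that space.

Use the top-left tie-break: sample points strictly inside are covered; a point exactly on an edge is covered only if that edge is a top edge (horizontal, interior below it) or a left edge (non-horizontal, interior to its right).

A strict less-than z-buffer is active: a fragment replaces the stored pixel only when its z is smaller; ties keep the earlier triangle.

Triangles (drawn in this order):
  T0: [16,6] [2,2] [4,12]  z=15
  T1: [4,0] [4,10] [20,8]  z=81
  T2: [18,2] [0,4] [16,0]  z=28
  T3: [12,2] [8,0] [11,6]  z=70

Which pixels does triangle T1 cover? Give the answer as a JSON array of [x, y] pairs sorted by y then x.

T0:
  2·area = 132  (B↔C swapped to make it positive)
  edge (16, 6)→(4, 12): d=(-12,6) right/bottom  bias=-1
  edge (4, 12)→(2, 2): d=(-2,-10) top-left  bias=+0
  edge (2, 2)→(16, 6): d=(14,4) right/bottom  bias=-1
    (1,1)@(3, 3): e=[114,8,10] → #
    (2,1)@(5, 3): e=[102,28,2] → #
    (3,1)@(7, 3): e=[90,48,-6] → ·
    (1,2)@(3, 5): e=[90,4,38] → #
    (3,2)@(7, 5): e=[66,44,22] → #
    (4,2)@(9, 5): e=[54,64,14] → #
    (5,2)@(11, 5): e=[42,84,6] → #
    (6,2)@(13, 5): e=[30,104,-2] → ·
    (1,3)@(3, 7): e=[66,0,66] → #  [on edge]
    (6,3)@(13, 7): e=[6,100,26] → #
    (7,3)@(15, 7): e=[-6,120,18] → ·
    (1,4)@(3, 9): e=[42,-4,94] → ·
  covered (17 px):
    · · · · · · · · · ·
    · # # · · · · · · ·
    · # # # # # · · · ·
    · # # # # # # · · ·
    · · # # # · · · · ·
    · · # · · · · · · ·
T1:
  2·area = 160  (B↔C swapped to make it positive)
  edge (4, 0)→(20, 8): d=(16,8) right/bottom  bias=-1
  edge (20, 8)→(4, 10): d=(-16,2) right/bottom  bias=-1
  edge (4, 10)→(4, 0): d=(0,-10) top-left  bias=+0
    (2,0)@(5, 1): e=[8,142,10] → #
    (3,0)@(7, 1): e=[-8,138,30] → ·
    (2,1)@(5, 3): e=[40,110,10] → #
    (3,1)@(7, 3): e=[24,106,30] → #
    (4,1)@(9, 3): e=[8,102,50] → #
    (5,1)@(11, 3): e=[-8,98,70] → ·
    (2,2)@(5, 5): e=[72,78,10] → #
    (5,2)@(11, 5): e=[24,66,70] → #
    (6,2)@(13, 5): e=[8,62,90] → #
    (7,2)@(15, 5): e=[-8,58,110] → ·
    (2,3)@(5, 7): e=[104,46,10] → #
    (7,3)@(15, 7): e=[24,26,110] → #
  covered (20 px):
    · · # · · · · · · ·
    · · # # # · · · · ·
    · · # # # # # · · ·
    · · # # # # # # # ·
    · · # # # # · · · ·
    · · · · · · · · · ·
T2:
  2·area = 40
  edge (18, 2)→(0, 4): d=(-18,2) right/bottom  bias=-1
  edge (0, 4)→(16, 0): d=(16,-4) top-left  bias=+0
  edge (16, 0)→(18, 2): d=(2,2) right/bottom  bias=-1
    (6,0)@(13, 1): e=[28,4,8] → #
    (7,0)@(15, 1): e=[24,12,4] → #
    (8,0)@(17, 1): e=[20,20,0] → ·  [on edge]
    (2,1)@(5, 3): e=[8,4,28] → #
    (3,1)@(7, 3): e=[4,12,24] → #
    (4,1)@(9, 3): e=[0,20,20] → ·  [on edge]
    (6,1)@(13, 3): e=[-8,36,12] → ·
    (7,1)@(15, 3): e=[-12,44,8] → ·
    (9,1)@(19, 3): e=[-20,60,0] → ·  [on edge]
    (2,2)@(5, 5): e=[-28,36,32] → ·
    (3,2)@(7, 5): e=[-32,44,28] → ·
  covered (4 px):
    · · · · · · # # · ·
    · · # # · · · · · ·
    · · · · · · · · · ·
    · · · · · · · · · ·
    · · · · · · · · · ·
    · · · · · · · · · ·
T3:
  2·area = 18  (B↔C swapped to make it positive)
  edge (12, 2)→(11, 6): d=(-1,4) right/bottom  bias=-1
  edge (11, 6)→(8, 0): d=(-3,-6) top-left  bias=+0
  edge (8, 0)→(12, 2): d=(4,2) right/bottom  bias=-1
    (4,0)@(9, 1): e=[13,3,2] → #
    (5,0)@(11, 1): e=[5,15,-2] → ·
    (4,1)@(9, 3): e=[11,-3,10] → ·
    (5,1)@(11, 3): e=[3,9,6] → #
    (6,1)@(13, 3): e=[-5,21,2] → ·
    (5,2)@(11, 5): e=[1,3,14] → #
    (6,2)@(13, 5): e=[-7,15,10] → ·
    (5,3)@(11, 7): e=[-1,-3,22] → ·
  covered (3 px):
    · · · · # · · · · ·
    · · · · · # · · · ·
    · · · · · # · · · ·
    · · · · · · · · · ·
    · · · · · · · · · ·
    · · · · · · · · · ·

Answer: [[2,0],[2,1],[3,1],[4,1],[2,2],[3,2],[4,2],[5,2],[6,2],[2,3],[3,3],[4,3],[5,3],[6,3],[7,3],[8,3],[2,4],[3,4],[4,4],[5,4]]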